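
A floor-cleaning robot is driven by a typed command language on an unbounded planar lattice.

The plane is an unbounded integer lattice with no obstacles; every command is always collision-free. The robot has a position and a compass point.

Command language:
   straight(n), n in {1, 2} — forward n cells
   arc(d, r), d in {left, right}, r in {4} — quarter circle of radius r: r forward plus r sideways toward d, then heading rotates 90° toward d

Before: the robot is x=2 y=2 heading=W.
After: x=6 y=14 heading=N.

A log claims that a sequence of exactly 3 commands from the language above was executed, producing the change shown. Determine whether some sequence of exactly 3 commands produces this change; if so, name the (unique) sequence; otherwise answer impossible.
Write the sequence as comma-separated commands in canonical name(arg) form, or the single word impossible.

key: position moved to (6,14) AND the heading swung to N — translation plus rotation needed
initial: x=2 y=2 heading=W
1. arc(right, 4) → x=-2 y=6 heading=N
2. arc(right, 4) → x=2 y=10 heading=E
3. arc(left, 4) → x=6 y=14 heading=N
all 64 alternatives checked — unique.

arc(right, 4), arc(right, 4), arc(left, 4)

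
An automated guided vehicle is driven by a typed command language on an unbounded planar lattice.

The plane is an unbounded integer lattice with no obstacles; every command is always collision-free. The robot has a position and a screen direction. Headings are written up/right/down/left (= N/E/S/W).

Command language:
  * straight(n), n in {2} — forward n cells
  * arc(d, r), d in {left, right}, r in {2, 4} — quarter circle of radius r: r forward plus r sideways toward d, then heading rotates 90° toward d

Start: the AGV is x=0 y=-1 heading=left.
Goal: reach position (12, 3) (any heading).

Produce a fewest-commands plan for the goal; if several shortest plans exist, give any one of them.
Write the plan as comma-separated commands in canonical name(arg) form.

start: x=0 y=-1 heading=left
t=1 arc(right, 4) ⇒ x=-4 y=3 heading=up
t=2 arc(right, 4) ⇒ x=0 y=7 heading=right
t=3 arc(right, 4) ⇒ x=4 y=3 heading=down
t=4 arc(left, 4) ⇒ x=8 y=-1 heading=right
t=5 arc(left, 4) ⇒ x=12 y=3 heading=up
nothing shorter than 5 reaches the goal.

arc(right, 4), arc(right, 4), arc(right, 4), arc(left, 4), arc(left, 4)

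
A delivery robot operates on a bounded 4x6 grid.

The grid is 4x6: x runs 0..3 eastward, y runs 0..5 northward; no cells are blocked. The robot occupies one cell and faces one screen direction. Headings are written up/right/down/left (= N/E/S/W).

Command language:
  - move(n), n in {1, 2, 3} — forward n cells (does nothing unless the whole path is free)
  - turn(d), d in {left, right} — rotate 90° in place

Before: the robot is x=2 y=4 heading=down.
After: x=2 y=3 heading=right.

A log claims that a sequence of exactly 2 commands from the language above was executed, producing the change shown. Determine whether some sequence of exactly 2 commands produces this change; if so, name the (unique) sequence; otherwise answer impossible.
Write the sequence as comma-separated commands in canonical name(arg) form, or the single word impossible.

move(1), turn(left)

key: running turn(left) before move(1) would end elsewhere — order is forced
begin: x=2 y=4 heading=down
t=1 move(1) ⇒ x=2 y=3 heading=down
t=2 turn(left) ⇒ x=2 y=3 heading=right
all 25 alternatives checked — unique.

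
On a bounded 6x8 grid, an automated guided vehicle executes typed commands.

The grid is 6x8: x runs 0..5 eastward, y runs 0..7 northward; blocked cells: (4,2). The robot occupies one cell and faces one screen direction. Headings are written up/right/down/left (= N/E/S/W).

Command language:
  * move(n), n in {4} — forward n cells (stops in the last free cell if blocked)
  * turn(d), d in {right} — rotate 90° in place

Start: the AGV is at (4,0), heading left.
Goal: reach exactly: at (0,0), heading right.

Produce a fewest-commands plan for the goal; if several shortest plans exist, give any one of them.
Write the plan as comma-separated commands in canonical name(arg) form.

move(4), turn(right), turn(right)

initial: at (4,0), heading left
1. move(4) → at (0,0), heading left
2. turn(right) → at (0,0), heading up
3. turn(right) → at (0,0), heading right
nothing shorter than 3 reaches the goal.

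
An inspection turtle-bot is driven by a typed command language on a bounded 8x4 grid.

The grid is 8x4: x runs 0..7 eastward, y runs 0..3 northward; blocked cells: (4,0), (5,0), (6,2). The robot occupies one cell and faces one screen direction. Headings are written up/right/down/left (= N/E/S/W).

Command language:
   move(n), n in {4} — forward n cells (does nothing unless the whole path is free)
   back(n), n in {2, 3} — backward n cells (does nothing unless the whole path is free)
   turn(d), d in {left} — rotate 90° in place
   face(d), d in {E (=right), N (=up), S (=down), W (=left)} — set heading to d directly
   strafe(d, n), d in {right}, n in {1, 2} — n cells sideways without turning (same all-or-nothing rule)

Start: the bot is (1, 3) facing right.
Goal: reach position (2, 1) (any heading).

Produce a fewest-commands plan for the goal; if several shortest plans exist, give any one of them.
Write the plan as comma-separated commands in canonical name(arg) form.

move(4), back(3), strafe(right, 2)

initial: (1, 3) facing right
t=1 move(4) ⇒ (5, 3) facing right
t=2 back(3) ⇒ (2, 3) facing right
t=3 strafe(right, 2) ⇒ (2, 1) facing right
no 2-step plan works, so 3 is optimal.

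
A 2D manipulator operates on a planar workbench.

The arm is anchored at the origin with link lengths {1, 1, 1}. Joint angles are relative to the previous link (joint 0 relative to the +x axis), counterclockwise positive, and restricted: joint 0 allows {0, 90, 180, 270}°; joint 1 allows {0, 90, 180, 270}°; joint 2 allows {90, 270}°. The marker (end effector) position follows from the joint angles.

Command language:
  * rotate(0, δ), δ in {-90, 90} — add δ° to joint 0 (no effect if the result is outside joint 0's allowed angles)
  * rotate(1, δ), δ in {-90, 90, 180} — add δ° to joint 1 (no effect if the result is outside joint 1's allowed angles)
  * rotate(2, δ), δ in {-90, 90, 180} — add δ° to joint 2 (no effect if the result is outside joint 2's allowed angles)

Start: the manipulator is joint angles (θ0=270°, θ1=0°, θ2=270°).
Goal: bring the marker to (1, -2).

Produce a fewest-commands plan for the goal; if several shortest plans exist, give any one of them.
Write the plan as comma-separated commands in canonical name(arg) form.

rotate(1, 90)

begin: joint angles (θ0=270°, θ1=0°, θ2=270°)
t=1 rotate(1, 90) ⇒ joint angles (θ0=270°, θ1=90°, θ2=270°)
no 0-step plan works, so 1 is optimal.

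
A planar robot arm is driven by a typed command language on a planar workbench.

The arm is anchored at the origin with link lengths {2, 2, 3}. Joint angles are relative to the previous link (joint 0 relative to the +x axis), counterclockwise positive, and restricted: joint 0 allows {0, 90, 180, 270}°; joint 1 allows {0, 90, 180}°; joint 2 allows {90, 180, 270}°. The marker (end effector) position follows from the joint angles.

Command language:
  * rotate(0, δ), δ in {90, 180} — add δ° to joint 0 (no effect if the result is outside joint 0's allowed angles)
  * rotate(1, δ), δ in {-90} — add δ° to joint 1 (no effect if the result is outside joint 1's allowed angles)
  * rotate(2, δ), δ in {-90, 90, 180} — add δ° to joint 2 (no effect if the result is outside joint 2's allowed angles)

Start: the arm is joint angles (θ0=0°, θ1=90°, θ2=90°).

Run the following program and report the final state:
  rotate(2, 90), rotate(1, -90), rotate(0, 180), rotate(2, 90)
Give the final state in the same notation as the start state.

joint angles (θ0=180°, θ1=0°, θ2=270°)

t0: joint angles (θ0=0°, θ1=90°, θ2=90°)
[1] after rotate(2, 90): joint angles (θ0=0°, θ1=90°, θ2=180°)
[2] after rotate(1, -90): joint angles (θ0=0°, θ1=0°, θ2=180°)
[3] after rotate(0, 180): joint angles (θ0=180°, θ1=0°, θ2=180°)
[4] after rotate(2, 90): joint angles (θ0=180°, θ1=0°, θ2=270°)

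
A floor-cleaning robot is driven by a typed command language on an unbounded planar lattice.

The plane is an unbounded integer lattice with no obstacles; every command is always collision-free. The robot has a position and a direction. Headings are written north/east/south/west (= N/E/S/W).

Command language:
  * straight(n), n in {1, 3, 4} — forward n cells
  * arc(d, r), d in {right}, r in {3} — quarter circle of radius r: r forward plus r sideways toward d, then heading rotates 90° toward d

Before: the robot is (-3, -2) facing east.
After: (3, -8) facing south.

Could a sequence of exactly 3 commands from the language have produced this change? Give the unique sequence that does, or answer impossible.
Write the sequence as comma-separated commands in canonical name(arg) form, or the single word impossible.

key: cell and facing (now S) both changed — the 3 commands mix motion and turning
begin: (-3, -2) facing east
step 1 (straight(3)): (0, -2) facing east
step 2 (arc(right, 3)): (3, -5) facing south
step 3 (straight(3)): (3, -8) facing south
no rival 3-sequence matches.

straight(3), arc(right, 3), straight(3)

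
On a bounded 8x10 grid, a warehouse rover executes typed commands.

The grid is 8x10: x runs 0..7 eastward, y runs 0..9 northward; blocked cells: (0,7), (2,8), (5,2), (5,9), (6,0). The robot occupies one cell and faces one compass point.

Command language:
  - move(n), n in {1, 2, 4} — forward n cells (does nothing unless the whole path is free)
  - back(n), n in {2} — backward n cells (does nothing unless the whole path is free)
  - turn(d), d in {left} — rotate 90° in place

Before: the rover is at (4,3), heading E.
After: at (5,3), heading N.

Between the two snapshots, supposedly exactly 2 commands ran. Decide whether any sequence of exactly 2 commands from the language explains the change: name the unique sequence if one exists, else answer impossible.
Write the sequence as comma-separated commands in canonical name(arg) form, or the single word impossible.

key: position moved to (5,3) AND the heading swung to N — translation plus rotation needed
start: at (4,3), heading E
[1] after move(1): at (5,3), heading E
[2] after turn(left): at (5,3), heading N
no other 2-command option fits: unique.

move(1), turn(left)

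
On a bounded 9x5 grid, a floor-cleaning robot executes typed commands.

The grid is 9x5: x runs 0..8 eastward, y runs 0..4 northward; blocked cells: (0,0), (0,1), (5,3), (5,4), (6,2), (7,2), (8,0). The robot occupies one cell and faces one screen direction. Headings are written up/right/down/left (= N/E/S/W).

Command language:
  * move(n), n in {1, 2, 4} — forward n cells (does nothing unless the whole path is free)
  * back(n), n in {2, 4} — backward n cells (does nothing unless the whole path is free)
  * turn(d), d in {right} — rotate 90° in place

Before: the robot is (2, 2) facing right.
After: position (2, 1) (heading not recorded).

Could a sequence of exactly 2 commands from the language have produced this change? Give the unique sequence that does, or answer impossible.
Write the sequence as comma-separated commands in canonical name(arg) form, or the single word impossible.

key: running move(1) before turn(right) would end elsewhere — order is forced
initial: (2, 2) facing right
1. turn(right) → (2, 2) facing down
2. move(1) → (2, 1) facing down
no rival 2-sequence matches.

turn(right), move(1)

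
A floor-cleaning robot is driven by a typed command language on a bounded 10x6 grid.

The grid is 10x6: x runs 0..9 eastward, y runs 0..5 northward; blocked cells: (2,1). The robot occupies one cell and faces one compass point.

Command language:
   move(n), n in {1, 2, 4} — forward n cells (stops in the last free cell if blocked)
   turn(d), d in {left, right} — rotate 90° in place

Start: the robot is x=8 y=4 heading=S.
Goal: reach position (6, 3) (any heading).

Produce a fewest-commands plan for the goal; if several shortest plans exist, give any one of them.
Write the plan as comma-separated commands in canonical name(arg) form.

move(1), turn(right), move(2)

initial: x=8 y=4 heading=S
step 1 (move(1)): x=8 y=3 heading=S
step 2 (turn(right)): x=8 y=3 heading=W
step 3 (move(2)): x=6 y=3 heading=W
no 2-step plan works, so 3 is optimal.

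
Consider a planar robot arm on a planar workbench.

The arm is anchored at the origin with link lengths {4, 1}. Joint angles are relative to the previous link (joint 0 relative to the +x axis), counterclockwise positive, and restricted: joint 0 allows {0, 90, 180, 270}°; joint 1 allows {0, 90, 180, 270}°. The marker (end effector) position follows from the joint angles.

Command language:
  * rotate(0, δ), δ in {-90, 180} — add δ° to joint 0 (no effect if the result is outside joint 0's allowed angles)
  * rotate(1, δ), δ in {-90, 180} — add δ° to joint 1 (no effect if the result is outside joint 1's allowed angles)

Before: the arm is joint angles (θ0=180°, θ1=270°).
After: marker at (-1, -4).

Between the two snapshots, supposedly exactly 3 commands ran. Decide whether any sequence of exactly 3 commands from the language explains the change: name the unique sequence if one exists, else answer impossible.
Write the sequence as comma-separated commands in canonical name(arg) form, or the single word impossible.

rotate(0, -90), rotate(0, -90), rotate(0, -90)

initial: joint angles (θ0=180°, θ1=270°)
1. rotate(0, -90) → joint angles (θ0=90°, θ1=270°)
2. rotate(0, -90) → joint angles (θ0=0°, θ1=270°)
3. rotate(0, -90) → joint angles (θ0=270°, θ1=270°)
no rival 3-sequence matches.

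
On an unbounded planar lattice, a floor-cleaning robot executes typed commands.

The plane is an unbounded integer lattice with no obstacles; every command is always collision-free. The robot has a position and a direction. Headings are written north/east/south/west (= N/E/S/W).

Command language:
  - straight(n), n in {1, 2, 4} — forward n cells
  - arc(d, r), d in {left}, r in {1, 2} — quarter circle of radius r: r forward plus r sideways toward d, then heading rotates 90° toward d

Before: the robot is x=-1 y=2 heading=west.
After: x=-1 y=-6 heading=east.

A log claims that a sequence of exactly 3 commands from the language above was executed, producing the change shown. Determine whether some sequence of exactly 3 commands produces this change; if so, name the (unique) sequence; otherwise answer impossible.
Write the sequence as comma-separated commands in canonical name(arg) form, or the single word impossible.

arc(left, 2), straight(4), arc(left, 2)

key: cell and facing (now E) both changed — the 3 commands mix motion and turning
start: x=-1 y=2 heading=west
1. arc(left, 2) → x=-3 y=0 heading=south
2. straight(4) → x=-3 y=-4 heading=south
3. arc(left, 2) → x=-1 y=-6 heading=east
uniquely the one of 125 3-step routes that fits.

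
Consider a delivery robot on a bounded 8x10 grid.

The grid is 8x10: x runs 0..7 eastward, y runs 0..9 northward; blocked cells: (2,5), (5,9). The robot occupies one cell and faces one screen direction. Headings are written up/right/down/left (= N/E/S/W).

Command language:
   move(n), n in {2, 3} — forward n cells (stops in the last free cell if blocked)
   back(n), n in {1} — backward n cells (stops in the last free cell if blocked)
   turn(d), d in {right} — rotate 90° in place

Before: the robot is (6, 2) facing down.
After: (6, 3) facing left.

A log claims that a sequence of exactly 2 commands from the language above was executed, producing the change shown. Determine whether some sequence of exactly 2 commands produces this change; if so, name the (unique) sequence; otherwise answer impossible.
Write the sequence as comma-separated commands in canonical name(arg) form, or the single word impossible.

key: cell and facing (now W) both changed — the 2 commands mix motion and turning
t0: (6, 2) facing down
t=1 back(1) ⇒ (6, 3) facing down
t=2 turn(right) ⇒ (6, 3) facing left
no rival 2-sequence matches.

back(1), turn(right)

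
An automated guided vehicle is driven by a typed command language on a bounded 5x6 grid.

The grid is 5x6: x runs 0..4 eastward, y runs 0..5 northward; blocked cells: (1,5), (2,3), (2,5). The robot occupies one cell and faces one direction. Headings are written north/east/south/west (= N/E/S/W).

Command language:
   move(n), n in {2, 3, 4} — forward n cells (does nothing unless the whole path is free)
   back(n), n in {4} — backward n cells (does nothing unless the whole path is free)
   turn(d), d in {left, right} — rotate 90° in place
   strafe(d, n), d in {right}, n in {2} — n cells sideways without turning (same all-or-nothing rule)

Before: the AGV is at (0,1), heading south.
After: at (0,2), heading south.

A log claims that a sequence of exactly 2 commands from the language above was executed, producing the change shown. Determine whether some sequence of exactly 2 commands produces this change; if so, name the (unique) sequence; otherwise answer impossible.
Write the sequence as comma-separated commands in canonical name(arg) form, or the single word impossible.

key: order matters: swapping back(4) and move(3) lands elsewhere
begin: at (0,1), heading south
t=1 back(4) ⇒ at (0,5), heading south
t=2 move(3) ⇒ at (0,2), heading south
all 49 alternatives checked — unique.

back(4), move(3)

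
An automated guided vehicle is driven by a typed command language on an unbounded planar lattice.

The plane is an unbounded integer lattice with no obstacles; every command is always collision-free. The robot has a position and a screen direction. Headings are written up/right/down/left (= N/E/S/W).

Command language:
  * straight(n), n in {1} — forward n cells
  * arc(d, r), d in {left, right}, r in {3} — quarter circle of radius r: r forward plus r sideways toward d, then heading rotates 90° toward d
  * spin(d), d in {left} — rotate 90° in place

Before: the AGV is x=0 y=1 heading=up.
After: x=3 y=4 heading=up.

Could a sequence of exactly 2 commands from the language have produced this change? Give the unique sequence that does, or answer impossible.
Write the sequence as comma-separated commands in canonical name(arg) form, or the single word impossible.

key: heading stays N — rotations cancel among the 2 commands
start: x=0 y=1 heading=up
t=1 arc(right, 3) ⇒ x=3 y=4 heading=right
t=2 spin(left) ⇒ x=3 y=4 heading=up
no rival 2-sequence matches.

arc(right, 3), spin(left)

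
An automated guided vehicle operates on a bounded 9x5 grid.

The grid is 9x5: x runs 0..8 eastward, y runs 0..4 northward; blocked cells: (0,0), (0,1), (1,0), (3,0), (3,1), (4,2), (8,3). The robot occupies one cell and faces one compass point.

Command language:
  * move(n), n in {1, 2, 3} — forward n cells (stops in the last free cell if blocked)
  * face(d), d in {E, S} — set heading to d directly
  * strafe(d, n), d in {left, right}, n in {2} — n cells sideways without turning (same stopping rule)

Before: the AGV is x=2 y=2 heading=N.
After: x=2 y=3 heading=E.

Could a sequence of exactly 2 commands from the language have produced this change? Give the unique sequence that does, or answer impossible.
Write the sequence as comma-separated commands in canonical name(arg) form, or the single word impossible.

move(1), face(E)

key: order matters: swapping move(1) and face(E) lands elsewhere
start: x=2 y=2 heading=N
t=1 move(1) ⇒ x=2 y=3 heading=N
t=2 face(E) ⇒ x=2 y=3 heading=E
no other 2-command option fits: unique.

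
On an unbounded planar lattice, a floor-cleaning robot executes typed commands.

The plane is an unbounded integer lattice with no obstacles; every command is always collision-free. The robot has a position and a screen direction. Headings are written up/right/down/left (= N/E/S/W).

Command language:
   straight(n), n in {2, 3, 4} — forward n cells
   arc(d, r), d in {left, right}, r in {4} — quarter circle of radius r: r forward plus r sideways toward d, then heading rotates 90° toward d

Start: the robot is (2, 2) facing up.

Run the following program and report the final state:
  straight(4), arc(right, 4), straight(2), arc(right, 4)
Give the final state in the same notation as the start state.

t0: (2, 2) facing up
step 1 (straight(4)): (2, 6) facing up
step 2 (arc(right, 4)): (6, 10) facing right
step 3 (straight(2)): (8, 10) facing right
step 4 (arc(right, 4)): (12, 6) facing down

(12, 6) facing down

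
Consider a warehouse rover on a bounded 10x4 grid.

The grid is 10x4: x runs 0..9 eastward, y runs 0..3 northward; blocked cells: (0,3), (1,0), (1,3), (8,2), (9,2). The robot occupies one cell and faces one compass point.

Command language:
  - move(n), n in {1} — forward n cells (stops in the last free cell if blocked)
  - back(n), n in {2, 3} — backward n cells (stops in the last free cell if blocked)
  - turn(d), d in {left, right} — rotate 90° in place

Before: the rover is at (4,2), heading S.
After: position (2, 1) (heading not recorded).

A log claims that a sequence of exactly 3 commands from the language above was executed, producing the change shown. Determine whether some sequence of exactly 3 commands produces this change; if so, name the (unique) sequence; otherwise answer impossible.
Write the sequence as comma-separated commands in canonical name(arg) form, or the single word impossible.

move(1), turn(left), back(2)

key: order matters: swapping move(1) and back(2) lands elsewhere
from: at (4,2), heading S
1. move(1) → at (4,1), heading S
2. turn(left) → at (4,1), heading E
3. back(2) → at (2,1), heading E
no other 3-command option fits: unique.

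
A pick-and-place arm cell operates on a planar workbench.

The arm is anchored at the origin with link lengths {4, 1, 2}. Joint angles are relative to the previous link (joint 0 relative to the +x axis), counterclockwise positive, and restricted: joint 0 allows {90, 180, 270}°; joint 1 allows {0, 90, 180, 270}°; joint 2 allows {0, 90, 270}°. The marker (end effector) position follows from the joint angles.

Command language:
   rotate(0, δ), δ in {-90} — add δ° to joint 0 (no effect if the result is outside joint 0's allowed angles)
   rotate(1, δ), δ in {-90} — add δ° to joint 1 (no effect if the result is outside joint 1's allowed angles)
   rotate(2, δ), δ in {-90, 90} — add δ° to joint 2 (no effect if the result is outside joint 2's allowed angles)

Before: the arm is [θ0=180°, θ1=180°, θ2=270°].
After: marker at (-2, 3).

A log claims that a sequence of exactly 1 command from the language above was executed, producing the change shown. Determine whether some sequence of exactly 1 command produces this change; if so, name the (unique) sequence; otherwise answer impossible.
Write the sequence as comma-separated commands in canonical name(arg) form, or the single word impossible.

initial: [θ0=180°, θ1=180°, θ2=270°]
[1] after rotate(0, -90): [θ0=90°, θ1=180°, θ2=270°]
no rival 1-sequence matches.

rotate(0, -90)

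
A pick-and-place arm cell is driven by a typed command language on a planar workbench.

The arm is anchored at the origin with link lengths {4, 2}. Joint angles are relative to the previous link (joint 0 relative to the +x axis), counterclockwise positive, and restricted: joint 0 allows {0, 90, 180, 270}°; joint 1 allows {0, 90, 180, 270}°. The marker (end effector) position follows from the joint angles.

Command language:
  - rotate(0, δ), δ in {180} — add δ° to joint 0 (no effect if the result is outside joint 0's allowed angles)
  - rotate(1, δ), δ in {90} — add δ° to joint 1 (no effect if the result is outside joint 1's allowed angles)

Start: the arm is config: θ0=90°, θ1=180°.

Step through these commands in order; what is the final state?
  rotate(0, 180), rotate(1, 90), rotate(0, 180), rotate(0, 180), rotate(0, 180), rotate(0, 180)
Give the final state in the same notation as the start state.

config: θ0=270°, θ1=270°

t0: config: θ0=90°, θ1=180°
t=1 rotate(0, 180) ⇒ config: θ0=270°, θ1=180°
t=2 rotate(1, 90) ⇒ config: θ0=270°, θ1=270°
t=3 rotate(0, 180) ⇒ config: θ0=90°, θ1=270°
t=4 rotate(0, 180) ⇒ config: θ0=270°, θ1=270°
t=5 rotate(0, 180) ⇒ config: θ0=90°, θ1=270°
t=6 rotate(0, 180) ⇒ config: θ0=270°, θ1=270°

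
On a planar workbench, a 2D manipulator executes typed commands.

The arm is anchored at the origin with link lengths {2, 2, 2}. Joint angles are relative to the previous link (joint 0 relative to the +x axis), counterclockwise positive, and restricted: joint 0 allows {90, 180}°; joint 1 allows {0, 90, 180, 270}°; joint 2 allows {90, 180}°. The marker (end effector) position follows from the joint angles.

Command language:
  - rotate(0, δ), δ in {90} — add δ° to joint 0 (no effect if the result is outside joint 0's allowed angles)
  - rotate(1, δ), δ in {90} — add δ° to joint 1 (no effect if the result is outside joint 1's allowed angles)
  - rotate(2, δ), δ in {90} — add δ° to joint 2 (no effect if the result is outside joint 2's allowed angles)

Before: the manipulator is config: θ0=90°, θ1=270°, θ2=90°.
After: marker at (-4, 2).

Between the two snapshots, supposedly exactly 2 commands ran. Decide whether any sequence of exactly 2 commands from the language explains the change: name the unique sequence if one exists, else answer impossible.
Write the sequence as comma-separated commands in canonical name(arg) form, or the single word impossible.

start: config: θ0=90°, θ1=270°, θ2=90°
1. rotate(0, 90) → config: θ0=180°, θ1=270°, θ2=90°
2. rotate(0, 90) → config: θ0=180°, θ1=270°, θ2=90°
no other 2-command option fits: unique.

rotate(0, 90), rotate(0, 90)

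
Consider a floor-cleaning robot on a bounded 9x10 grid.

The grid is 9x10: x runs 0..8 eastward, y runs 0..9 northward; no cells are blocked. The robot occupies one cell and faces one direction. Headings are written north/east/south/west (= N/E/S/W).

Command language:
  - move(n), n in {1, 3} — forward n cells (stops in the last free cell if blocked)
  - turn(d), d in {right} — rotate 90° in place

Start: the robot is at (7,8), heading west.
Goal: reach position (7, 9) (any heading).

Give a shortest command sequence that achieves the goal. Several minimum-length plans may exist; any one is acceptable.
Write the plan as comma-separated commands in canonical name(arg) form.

begin: at (7,8), heading west
t=1 turn(right) ⇒ at (7,8), heading north
t=2 move(3) ⇒ at (7,9), heading north
minimal: 2 command(s), checked below 2.

turn(right), move(3)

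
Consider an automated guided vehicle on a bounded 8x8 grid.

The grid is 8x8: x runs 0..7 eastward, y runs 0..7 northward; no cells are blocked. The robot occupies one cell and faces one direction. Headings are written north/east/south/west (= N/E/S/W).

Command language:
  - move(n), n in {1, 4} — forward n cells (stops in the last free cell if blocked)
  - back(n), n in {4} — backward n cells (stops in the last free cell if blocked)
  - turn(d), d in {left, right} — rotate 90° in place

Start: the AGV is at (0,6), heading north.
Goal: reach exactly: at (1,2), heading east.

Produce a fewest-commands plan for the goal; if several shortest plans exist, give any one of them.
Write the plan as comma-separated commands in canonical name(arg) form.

begin: at (0,6), heading north
[1] after back(4): at (0,2), heading north
[2] after turn(right): at (0,2), heading east
[3] after move(1): at (1,2), heading east
minimal: 3 command(s), checked below 3.

back(4), turn(right), move(1)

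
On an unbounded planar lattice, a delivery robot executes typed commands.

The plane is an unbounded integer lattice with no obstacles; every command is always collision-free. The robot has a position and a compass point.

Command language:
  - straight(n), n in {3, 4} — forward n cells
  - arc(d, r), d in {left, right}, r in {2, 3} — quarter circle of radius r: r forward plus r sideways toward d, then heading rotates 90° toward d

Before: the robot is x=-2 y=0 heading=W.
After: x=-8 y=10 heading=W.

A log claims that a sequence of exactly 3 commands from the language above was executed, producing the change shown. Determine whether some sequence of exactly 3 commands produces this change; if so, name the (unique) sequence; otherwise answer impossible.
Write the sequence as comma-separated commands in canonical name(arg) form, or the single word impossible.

arc(right, 3), straight(4), arc(left, 3)

key: running arc(left, 3) before arc(right, 3) would end elsewhere — order is forced
start: x=-2 y=0 heading=W
1. arc(right, 3) → x=-5 y=3 heading=N
2. straight(4) → x=-5 y=7 heading=N
3. arc(left, 3) → x=-8 y=10 heading=W
all 216 alternatives checked — unique.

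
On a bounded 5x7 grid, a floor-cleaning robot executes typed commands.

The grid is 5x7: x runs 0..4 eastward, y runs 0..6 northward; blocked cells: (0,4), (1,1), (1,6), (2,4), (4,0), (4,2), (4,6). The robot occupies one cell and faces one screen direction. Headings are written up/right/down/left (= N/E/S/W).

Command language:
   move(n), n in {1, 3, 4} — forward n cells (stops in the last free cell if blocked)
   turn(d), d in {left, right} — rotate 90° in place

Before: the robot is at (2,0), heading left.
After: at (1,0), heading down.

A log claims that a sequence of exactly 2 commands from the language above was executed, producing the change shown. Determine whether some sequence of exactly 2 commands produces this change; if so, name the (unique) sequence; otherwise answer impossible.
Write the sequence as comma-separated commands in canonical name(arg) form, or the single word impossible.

move(1), turn(left)

key: position moved to (1,0) AND the heading swung to S — translation plus rotation needed
start: at (2,0), heading left
1. move(1) → at (1,0), heading left
2. turn(left) → at (1,0), heading down
uniquely the one of 25 2-step routes that fits.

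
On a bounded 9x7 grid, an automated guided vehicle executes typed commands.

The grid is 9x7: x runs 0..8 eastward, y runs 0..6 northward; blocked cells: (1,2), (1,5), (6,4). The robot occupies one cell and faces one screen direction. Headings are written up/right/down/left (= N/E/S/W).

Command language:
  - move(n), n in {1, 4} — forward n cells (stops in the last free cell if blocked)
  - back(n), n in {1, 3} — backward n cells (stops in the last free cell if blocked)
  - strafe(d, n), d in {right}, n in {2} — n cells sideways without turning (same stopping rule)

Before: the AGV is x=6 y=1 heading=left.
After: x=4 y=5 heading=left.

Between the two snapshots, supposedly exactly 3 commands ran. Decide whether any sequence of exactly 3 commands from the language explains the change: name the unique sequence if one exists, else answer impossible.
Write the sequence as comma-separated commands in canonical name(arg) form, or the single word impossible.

checked all 3-command options: none fits.

impossible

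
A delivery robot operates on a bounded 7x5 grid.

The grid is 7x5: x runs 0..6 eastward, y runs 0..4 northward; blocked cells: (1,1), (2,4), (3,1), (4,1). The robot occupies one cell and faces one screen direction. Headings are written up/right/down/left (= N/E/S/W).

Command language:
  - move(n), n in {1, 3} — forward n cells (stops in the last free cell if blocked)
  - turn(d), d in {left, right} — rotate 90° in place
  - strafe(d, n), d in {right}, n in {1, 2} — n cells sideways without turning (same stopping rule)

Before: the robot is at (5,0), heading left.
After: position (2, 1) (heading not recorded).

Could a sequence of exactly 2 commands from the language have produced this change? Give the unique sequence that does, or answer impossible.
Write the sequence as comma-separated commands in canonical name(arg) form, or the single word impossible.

move(3), strafe(right, 1)

key: running strafe(right, 1) before move(3) would end elsewhere — order is forced
start: at (5,0), heading left
step 1 (move(3)): at (2,0), heading left
step 2 (strafe(right, 1)): at (2,1), heading left
all 36 alternatives checked — unique.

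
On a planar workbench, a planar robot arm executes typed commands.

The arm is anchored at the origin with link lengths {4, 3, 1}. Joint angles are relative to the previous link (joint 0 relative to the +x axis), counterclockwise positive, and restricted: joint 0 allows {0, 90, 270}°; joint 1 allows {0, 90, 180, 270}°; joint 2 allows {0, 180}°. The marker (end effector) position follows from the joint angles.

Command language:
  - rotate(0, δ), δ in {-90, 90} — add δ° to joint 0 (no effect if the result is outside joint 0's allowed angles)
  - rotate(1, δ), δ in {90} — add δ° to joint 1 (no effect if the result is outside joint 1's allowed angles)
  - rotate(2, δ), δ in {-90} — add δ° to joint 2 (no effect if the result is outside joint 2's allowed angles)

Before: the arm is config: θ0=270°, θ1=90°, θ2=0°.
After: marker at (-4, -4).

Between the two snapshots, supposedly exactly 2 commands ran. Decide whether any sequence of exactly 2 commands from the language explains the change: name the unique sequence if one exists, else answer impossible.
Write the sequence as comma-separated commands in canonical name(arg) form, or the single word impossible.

initial: config: θ0=270°, θ1=90°, θ2=0°
t=1 rotate(1, 90) ⇒ config: θ0=270°, θ1=180°, θ2=0°
t=2 rotate(1, 90) ⇒ config: θ0=270°, θ1=270°, θ2=0°
all 16 alternatives checked — unique.

rotate(1, 90), rotate(1, 90)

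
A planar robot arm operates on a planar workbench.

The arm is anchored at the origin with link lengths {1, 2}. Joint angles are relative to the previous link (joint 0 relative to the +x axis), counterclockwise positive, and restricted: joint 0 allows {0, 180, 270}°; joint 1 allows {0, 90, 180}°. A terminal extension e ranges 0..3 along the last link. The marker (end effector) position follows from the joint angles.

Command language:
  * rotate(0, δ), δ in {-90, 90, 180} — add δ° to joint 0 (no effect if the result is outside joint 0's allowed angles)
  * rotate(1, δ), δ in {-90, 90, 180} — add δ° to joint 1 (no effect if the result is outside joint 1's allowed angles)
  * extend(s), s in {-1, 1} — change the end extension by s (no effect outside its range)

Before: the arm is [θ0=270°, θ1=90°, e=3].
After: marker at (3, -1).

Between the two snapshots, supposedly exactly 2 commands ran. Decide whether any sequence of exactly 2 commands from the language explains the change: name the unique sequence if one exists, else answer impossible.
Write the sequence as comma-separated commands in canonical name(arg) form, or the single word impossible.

extend(-1), extend(-1)

from: [θ0=270°, θ1=90°, e=3]
step 1 (extend(-1)): [θ0=270°, θ1=90°, e=2]
step 2 (extend(-1)): [θ0=270°, θ1=90°, e=1]
no rival 2-sequence matches.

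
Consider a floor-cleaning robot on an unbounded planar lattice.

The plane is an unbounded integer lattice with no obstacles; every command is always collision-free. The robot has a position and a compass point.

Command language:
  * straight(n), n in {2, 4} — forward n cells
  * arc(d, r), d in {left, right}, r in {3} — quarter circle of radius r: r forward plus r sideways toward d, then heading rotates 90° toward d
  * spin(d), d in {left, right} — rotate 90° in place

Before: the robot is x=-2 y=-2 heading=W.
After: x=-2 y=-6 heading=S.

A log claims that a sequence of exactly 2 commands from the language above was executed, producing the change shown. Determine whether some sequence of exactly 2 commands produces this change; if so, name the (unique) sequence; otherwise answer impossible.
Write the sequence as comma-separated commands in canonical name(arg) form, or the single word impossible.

spin(left), straight(4)

key: order matters: swapping spin(left) and straight(4) lands elsewhere
start: x=-2 y=-2 heading=W
step 1 (spin(left)): x=-2 y=-2 heading=S
step 2 (straight(4)): x=-2 y=-6 heading=S
no rival 2-sequence matches.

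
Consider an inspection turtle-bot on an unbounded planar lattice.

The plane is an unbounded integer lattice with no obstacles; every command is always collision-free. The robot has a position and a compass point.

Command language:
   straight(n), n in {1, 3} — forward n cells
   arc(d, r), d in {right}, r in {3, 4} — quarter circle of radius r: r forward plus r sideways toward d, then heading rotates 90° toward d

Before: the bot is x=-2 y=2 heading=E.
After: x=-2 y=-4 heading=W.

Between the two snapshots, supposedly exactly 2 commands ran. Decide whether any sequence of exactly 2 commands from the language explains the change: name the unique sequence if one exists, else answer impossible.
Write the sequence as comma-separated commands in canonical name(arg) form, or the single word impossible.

key: position moved to (-2,-4) AND the heading swung to W — translation plus rotation needed
start: x=-2 y=2 heading=E
step 1 (arc(right, 3)): x=1 y=-1 heading=S
step 2 (arc(right, 3)): x=-2 y=-4 heading=W
no rival 2-sequence matches.

arc(right, 3), arc(right, 3)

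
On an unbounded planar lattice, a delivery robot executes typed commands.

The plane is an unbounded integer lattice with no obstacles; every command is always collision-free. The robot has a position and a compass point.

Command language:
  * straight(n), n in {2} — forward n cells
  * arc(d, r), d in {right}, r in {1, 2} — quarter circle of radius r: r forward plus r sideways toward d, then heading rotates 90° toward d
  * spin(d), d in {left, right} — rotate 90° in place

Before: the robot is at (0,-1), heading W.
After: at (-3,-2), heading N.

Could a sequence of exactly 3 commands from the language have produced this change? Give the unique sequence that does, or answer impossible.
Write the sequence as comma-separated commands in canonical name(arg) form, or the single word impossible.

key: cell and facing (now N) both changed — the 3 commands mix motion and turning
from: at (0,-1), heading W
1. spin(left) → at (0,-1), heading S
2. arc(right, 2) → at (-2,-3), heading W
3. arc(right, 1) → at (-3,-2), heading N
no rival 3-sequence matches.

spin(left), arc(right, 2), arc(right, 1)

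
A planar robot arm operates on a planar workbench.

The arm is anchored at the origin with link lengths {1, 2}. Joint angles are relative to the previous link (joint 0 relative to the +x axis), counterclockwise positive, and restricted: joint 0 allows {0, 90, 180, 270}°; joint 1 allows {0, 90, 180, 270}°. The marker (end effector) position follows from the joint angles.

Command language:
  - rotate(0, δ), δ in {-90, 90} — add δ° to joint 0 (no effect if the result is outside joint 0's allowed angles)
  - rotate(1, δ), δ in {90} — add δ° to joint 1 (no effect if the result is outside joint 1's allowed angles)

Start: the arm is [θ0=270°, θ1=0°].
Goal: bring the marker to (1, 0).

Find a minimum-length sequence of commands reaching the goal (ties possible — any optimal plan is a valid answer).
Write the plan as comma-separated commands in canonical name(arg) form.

rotate(0, -90), rotate(1, 90), rotate(1, 90)

from: [θ0=270°, θ1=0°]
1. rotate(0, -90) → [θ0=180°, θ1=0°]
2. rotate(1, 90) → [θ0=180°, θ1=90°]
3. rotate(1, 90) → [θ0=180°, θ1=180°]
no 2-step plan works, so 3 is optimal.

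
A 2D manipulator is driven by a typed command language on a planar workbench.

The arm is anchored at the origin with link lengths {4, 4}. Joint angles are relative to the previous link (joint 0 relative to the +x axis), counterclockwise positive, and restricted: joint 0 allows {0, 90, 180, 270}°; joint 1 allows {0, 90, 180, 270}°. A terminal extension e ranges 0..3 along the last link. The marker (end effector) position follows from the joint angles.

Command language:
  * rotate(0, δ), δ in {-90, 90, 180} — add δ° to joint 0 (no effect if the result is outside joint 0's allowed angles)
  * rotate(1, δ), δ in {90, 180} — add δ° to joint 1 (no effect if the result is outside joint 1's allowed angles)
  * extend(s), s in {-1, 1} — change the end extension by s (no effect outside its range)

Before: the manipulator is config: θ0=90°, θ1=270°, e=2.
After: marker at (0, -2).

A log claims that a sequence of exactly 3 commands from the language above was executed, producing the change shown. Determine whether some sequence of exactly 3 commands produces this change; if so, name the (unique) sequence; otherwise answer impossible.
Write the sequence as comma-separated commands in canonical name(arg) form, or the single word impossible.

rotate(1, 90), rotate(1, 90), rotate(1, 90)

begin: config: θ0=90°, θ1=270°, e=2
1. rotate(1, 90) → config: θ0=90°, θ1=0°, e=2
2. rotate(1, 90) → config: θ0=90°, θ1=90°, e=2
3. rotate(1, 90) → config: θ0=90°, θ1=180°, e=2
uniquely the one of 343 3-step routes that fits.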